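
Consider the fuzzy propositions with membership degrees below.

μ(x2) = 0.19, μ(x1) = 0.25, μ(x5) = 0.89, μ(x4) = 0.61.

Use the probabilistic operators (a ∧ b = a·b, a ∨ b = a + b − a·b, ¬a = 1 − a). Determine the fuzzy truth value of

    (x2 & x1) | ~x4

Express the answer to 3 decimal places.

x2 & x1 = a·b on (0.1900, 0.2500) = 0.0475
~x4 = 1 − 0.6100 = 0.3900
(x2 & x1) | ~x4 = a + b − a·b on (0.0475, 0.3900) = 0.4190

0.419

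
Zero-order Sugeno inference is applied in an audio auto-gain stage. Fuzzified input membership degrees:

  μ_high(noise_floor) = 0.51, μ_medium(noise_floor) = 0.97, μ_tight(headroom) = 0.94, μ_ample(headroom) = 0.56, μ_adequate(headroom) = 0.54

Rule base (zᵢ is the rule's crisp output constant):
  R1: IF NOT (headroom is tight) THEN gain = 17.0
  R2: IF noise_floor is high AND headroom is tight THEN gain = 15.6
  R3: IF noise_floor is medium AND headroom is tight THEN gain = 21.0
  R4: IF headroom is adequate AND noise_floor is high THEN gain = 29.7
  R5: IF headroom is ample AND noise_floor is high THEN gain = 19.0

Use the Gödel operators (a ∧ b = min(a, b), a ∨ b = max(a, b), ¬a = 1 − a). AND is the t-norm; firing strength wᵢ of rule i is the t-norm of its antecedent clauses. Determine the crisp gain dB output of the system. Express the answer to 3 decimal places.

21.167

R1 (z=17.0): ¬tight=1−0.94=0.06 → w = 0.06
R2 (z=15.6): high=0.51, tight=0.94; AND[min(a, b)] → w = 0.51
R3 (z=21.0): medium=0.97, tight=0.94; AND[min(a, b)] → w = 0.94
R4 (z=29.7): adequate=0.54, high=0.51; AND[min(a, b)] → w = 0.51
R5 (z=19.0): ample=0.56, high=0.51; AND[min(a, b)] → w = 0.51
Weighted average = (0.06·17.0 + 0.51·15.6 + 0.94·21.0 + 0.51·29.7 + 0.51·19.0) / (0.06 + 0.51 + 0.94 + 0.51 + 0.51)
  = 53.5530 / 2.5300 = 21.167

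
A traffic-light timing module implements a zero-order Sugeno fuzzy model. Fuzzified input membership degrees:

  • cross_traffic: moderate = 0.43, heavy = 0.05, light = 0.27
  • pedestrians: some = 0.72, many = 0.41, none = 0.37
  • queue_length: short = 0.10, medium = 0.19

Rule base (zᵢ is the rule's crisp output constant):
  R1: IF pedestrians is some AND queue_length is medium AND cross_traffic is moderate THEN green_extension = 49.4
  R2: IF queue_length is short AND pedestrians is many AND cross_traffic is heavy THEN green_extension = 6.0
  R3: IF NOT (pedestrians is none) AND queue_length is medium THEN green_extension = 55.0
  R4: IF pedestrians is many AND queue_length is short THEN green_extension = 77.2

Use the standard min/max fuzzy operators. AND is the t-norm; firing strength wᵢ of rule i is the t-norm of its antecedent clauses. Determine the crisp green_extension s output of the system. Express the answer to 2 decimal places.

52.56

R1 (z=49.4): some=0.72, medium=0.19, moderate=0.43; AND[min(a, b)] → w = 0.19
R2 (z=6.0): short=0.10, many=0.41, heavy=0.05; AND[min(a, b)] → w = 0.05
R3 (z=55.0): ¬none=1−0.37=0.63, medium=0.19; AND[min(a, b)] → w = 0.19
R4 (z=77.2): many=0.41, short=0.10; AND[min(a, b)] → w = 0.10
Weighted average = (0.19·49.4 + 0.05·6.0 + 0.19·55.0 + 0.10·77.2) / (0.19 + 0.05 + 0.19 + 0.10)
  = 27.8560 / 0.5300 = 52.56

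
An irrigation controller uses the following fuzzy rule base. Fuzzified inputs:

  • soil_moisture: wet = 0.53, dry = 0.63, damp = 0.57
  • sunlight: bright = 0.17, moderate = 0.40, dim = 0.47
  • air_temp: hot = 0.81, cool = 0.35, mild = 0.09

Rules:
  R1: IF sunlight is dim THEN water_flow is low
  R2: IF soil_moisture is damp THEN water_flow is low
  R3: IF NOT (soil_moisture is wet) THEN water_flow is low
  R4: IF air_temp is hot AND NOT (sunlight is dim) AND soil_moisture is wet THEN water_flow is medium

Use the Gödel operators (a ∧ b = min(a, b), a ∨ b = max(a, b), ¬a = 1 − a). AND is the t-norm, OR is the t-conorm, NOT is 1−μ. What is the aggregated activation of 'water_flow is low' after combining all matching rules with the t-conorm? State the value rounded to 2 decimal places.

0.57

R1: dim=0.47 → w = 0.47
R2: damp=0.57 → w = 0.57
R3: ¬wet=1−0.53=0.47 → w = 0.47
R4: hot=0.81, ¬dim=1−0.47=0.53, wet=0.53; AND[min(a, b)] → w = 0.53
Rules with consequent 'low': {R1, R2, R3} → strengths 0.47, 0.57, 0.47
Aggregate via t-conorm [max(a, b)]: 0.57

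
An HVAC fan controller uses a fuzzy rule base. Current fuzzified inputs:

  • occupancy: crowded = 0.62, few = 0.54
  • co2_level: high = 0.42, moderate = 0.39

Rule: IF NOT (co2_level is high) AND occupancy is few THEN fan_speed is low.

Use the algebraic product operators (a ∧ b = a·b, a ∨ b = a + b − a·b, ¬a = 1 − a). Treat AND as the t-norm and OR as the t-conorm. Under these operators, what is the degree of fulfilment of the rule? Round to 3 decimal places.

firing strength: ¬high=1−0.42=0.58, few=0.54; AND[a·b] → w = 0.3132

0.313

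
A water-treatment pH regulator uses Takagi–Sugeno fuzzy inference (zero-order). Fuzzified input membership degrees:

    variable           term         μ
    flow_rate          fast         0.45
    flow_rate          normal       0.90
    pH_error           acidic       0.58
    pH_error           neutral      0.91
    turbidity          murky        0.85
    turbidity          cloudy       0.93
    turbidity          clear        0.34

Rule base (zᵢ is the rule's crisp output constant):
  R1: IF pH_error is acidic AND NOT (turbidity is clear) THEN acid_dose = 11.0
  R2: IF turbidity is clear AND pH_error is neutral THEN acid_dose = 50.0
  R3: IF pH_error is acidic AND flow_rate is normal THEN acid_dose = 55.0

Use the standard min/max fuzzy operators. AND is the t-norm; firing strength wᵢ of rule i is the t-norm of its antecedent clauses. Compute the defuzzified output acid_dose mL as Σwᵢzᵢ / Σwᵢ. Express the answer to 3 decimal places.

36.853

R1 (z=11.0): acidic=0.58, ¬clear=1−0.34=0.66; AND[min(a, b)] → w = 0.58
R2 (z=50.0): clear=0.34, neutral=0.91; AND[min(a, b)] → w = 0.34
R3 (z=55.0): acidic=0.58, normal=0.90; AND[min(a, b)] → w = 0.58
Weighted average = (0.58·11.0 + 0.34·50.0 + 0.58·55.0) / (0.58 + 0.34 + 0.58)
  = 55.2800 / 1.5000 = 36.853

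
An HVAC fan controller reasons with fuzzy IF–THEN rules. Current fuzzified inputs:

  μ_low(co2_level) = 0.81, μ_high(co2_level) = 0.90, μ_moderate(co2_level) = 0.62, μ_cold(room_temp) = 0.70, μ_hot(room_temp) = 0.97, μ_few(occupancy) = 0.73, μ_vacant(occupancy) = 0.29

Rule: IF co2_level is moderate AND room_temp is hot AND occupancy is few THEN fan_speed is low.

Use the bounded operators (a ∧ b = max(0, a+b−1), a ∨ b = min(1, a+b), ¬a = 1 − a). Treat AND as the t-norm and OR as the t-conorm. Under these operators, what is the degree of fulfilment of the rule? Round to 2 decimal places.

firing strength: moderate=0.62, hot=0.97, few=0.73; AND[max(0, a+b−1)] → w = 0.32

0.32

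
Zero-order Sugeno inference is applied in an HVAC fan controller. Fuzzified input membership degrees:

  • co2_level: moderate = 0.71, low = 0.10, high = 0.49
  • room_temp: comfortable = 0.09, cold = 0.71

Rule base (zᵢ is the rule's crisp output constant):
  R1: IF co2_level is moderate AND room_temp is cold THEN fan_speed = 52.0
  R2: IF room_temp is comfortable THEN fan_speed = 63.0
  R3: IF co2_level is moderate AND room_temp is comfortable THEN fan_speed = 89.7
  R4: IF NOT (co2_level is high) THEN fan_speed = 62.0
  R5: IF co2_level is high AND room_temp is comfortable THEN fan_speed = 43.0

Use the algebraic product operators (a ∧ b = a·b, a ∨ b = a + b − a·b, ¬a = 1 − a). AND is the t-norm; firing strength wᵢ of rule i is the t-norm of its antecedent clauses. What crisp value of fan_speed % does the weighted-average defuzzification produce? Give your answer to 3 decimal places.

R1 (z=52.0): moderate=0.71, cold=0.71; AND[a·b] → w = 0.5041
R2 (z=63.0): comfortable=0.09 → w = 0.0900
R3 (z=89.7): moderate=0.71, comfortable=0.09; AND[a·b] → w = 0.0639
R4 (z=62.0): ¬high=1−0.49=0.51 → w = 0.5100
R5 (z=43.0): high=0.49, comfortable=0.09; AND[a·b] → w = 0.0441
Weighted average = (0.5041·52.0 + 0.0900·63.0 + 0.0639·89.7 + 0.5100·62.0 + 0.0441·43.0) / (0.5041 + 0.0900 + 0.0639 + 0.5100 + 0.0441)
  = 71.1313 / 1.2121 = 58.684

58.684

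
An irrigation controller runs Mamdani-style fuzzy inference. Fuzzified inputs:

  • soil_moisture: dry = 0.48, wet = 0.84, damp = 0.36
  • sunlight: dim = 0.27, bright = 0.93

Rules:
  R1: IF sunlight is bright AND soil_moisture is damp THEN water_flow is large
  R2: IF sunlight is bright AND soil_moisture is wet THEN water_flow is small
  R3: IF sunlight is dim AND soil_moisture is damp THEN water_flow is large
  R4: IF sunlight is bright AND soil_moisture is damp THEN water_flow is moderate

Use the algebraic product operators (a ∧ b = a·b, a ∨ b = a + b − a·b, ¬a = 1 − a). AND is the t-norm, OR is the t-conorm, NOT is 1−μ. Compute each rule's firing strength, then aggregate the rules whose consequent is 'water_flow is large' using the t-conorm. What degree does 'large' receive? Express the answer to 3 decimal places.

0.399

R1: bright=0.93, damp=0.36; AND[a·b] → w = 0.3348
R2: bright=0.93, wet=0.84; AND[a·b] → w = 0.7812
R3: dim=0.27, damp=0.36; AND[a·b] → w = 0.0972
R4: bright=0.93, damp=0.36; AND[a·b] → w = 0.3348
Rules with consequent 'large': {R1, R3} → strengths 0.3348, 0.0972
Aggregate via t-conorm [a + b − a·b]: 0.3995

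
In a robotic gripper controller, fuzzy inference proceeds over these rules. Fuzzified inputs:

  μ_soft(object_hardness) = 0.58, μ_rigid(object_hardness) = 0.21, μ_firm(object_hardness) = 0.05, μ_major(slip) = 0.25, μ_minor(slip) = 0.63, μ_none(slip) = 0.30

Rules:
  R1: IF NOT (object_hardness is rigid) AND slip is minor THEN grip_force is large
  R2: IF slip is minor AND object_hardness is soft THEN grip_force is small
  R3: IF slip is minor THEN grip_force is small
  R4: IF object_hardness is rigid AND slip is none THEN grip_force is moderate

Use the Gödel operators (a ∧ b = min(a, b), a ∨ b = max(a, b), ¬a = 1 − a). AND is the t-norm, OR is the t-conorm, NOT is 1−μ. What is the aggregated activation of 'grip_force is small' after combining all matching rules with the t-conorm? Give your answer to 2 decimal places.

0.63

R1: ¬rigid=1−0.21=0.79, minor=0.63; AND[min(a, b)] → w = 0.63
R2: minor=0.63, soft=0.58; AND[min(a, b)] → w = 0.58
R3: minor=0.63 → w = 0.63
R4: rigid=0.21, none=0.30; AND[min(a, b)] → w = 0.21
Rules with consequent 'small': {R2, R3} → strengths 0.58, 0.63
Aggregate via t-conorm [max(a, b)]: 0.63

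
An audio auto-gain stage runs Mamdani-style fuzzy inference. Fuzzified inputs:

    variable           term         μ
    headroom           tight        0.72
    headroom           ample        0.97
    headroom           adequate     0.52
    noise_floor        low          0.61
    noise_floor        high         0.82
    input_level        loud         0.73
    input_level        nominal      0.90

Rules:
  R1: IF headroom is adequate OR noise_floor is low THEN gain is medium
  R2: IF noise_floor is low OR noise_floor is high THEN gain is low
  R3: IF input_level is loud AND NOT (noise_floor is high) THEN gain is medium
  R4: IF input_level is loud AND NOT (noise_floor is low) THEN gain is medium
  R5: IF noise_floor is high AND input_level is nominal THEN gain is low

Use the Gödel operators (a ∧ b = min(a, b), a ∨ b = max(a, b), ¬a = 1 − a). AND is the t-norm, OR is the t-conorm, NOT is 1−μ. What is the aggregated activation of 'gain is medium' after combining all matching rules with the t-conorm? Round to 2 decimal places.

R1: adequate=0.52, low=0.61; OR[max(a, b)] → w = 0.61
R2: low=0.61, high=0.82; OR[max(a, b)] → w = 0.82
R3: loud=0.73, ¬high=1−0.82=0.18; AND[min(a, b)] → w = 0.18
R4: loud=0.73, ¬low=1−0.61=0.39; AND[min(a, b)] → w = 0.39
R5: high=0.82, nominal=0.90; AND[min(a, b)] → w = 0.82
Rules with consequent 'medium': {R1, R3, R4} → strengths 0.61, 0.18, 0.39
Aggregate via t-conorm [max(a, b)]: 0.61

0.61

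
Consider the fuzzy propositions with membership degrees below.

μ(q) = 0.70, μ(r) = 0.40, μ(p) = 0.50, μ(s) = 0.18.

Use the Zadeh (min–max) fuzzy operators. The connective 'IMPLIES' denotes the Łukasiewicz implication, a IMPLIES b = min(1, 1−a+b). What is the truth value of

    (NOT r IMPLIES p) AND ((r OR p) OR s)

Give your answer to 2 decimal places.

NOT r = 1 − 0.40 = 0.60
NOT r IMPLIES p  [Łukasiewicz: min(1, 1−a+b)] with a=0.60, b=0.50 → 0.90
r OR p = max(a, b) on (0.40, 0.50) = 0.50
(r OR p) OR s = max(a, b) on (0.50, 0.18) = 0.50
(NOT r IMPLIES p) AND ((r OR p) OR s) = min(a, b) on (0.90, 0.50) = 0.50

0.50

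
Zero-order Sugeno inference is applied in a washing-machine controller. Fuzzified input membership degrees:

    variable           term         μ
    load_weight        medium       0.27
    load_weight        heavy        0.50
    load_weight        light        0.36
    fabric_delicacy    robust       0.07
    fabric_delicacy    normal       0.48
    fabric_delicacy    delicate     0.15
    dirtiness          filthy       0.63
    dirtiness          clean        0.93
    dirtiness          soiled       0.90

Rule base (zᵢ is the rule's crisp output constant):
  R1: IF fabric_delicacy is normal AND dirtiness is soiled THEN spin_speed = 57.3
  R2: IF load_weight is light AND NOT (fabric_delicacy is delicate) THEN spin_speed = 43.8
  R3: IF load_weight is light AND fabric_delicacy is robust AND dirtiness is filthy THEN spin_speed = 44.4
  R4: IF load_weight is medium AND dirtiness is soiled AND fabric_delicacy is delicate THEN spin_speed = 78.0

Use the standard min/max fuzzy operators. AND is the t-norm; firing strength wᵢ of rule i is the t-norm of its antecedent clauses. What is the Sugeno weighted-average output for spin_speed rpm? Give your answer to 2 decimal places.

54.79

R1 (z=57.3): normal=0.48, soiled=0.90; AND[min(a, b)] → w = 0.48
R2 (z=43.8): light=0.36, ¬delicate=1−0.15=0.85; AND[min(a, b)] → w = 0.36
R3 (z=44.4): light=0.36, robust=0.07, filthy=0.63; AND[min(a, b)] → w = 0.07
R4 (z=78.0): medium=0.27, soiled=0.90, delicate=0.15; AND[min(a, b)] → w = 0.15
Weighted average = (0.48·57.3 + 0.36·43.8 + 0.07·44.4 + 0.15·78.0) / (0.48 + 0.36 + 0.07 + 0.15)
  = 58.0800 / 1.0600 = 54.79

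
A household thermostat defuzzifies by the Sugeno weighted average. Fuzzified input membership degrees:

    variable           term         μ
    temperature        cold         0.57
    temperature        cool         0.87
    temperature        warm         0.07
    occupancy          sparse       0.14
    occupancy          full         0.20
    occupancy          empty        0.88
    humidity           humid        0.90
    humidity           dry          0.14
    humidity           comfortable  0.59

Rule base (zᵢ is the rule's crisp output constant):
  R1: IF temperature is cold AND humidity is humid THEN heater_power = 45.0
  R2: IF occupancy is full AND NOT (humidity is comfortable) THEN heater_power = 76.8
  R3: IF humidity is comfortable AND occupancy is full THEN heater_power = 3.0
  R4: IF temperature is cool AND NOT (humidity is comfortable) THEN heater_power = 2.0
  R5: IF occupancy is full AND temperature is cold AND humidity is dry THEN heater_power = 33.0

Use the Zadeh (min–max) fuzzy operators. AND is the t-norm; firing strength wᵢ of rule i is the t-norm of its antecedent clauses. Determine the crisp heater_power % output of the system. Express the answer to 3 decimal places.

R1 (z=45.0): cold=0.57, humid=0.90; AND[min(a, b)] → w = 0.57
R2 (z=76.8): full=0.20, ¬comfortable=1−0.59=0.41; AND[min(a, b)] → w = 0.20
R3 (z=3.0): comfortable=0.59, full=0.20; AND[min(a, b)] → w = 0.20
R4 (z=2.0): cool=0.87, ¬comfortable=1−0.59=0.41; AND[min(a, b)] → w = 0.41
R5 (z=33.0): full=0.20, cold=0.57, dry=0.14; AND[min(a, b)] → w = 0.14
Weighted average = (0.57·45.0 + 0.20·76.8 + 0.20·3.0 + 0.41·2.0 + 0.14·33.0) / (0.57 + 0.20 + 0.20 + 0.41 + 0.14)
  = 47.0500 / 1.5200 = 30.954

30.954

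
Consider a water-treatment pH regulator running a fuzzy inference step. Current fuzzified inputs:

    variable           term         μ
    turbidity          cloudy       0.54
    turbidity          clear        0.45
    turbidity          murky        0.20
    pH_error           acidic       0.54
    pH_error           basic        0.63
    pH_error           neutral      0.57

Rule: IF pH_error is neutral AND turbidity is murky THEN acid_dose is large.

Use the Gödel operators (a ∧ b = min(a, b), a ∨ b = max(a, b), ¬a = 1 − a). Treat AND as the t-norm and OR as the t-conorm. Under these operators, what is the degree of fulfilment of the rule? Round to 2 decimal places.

firing strength: neutral=0.57, murky=0.20; AND[min(a, b)] → w = 0.20

0.20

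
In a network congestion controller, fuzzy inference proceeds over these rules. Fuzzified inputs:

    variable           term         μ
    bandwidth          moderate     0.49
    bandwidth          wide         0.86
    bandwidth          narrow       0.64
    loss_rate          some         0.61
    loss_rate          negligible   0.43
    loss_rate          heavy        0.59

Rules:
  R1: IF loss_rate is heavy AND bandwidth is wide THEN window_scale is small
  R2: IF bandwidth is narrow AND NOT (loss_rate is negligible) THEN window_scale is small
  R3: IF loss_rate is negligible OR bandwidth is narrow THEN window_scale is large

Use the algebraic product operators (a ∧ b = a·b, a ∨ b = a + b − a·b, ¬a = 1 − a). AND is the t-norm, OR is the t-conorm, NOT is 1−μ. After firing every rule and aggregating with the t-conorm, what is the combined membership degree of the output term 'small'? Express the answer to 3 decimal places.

0.687

R1: heavy=0.59, wide=0.86; AND[a·b] → w = 0.5074
R2: narrow=0.64, ¬negligible=1−0.43=0.57; AND[a·b] → w = 0.3648
R3: negligible=0.43, narrow=0.64; OR[a + b − a·b] → w = 0.7948
Rules with consequent 'small': {R1, R2} → strengths 0.5074, 0.3648
Aggregate via t-conorm [a + b − a·b]: 0.6871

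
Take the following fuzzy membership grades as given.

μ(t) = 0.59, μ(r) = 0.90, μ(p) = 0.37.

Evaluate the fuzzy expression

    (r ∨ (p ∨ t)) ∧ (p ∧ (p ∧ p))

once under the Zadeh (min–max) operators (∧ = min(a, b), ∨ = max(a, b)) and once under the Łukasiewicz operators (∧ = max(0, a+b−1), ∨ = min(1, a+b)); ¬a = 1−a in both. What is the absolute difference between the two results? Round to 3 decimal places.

0.370

Under Zadeh (min–max):
  p ∨ t = max(a, b) on (0.37, 0.59) = 0.59
  r ∨ (p ∨ t) = max(a, b) on (0.90, 0.59) = 0.90
  p ∧ p = min(a, b) on (0.37, 0.37) = 0.37
  p ∧ (p ∧ p) = min(a, b) on (0.37, 0.37) = 0.37
  (r ∨ (p ∨ t)) ∧ (p ∧ (p ∧ p)) = min(a, b) on (0.90, 0.37) = 0.37
  → value = 0.3700
Under Łukasiewicz:
  p ∨ t = min(1, a+b) on (0.37, 0.59) = 0.96
  r ∨ (p ∨ t) = min(1, a+b) on (0.90, 0.96) = 1.00
  p ∧ p = max(0, a+b−1) on (0.37, 0.37) = 0.00
  p ∧ (p ∧ p) = max(0, a+b−1) on (0.37, 0.00) = 0.00
  (r ∨ (p ∨ t)) ∧ (p ∧ (p ∧ p)) = max(0, a+b−1) on (1.00, 0.00) = 0.00
  → value = 0.0000
|0.3700 − 0.0000| = 0.370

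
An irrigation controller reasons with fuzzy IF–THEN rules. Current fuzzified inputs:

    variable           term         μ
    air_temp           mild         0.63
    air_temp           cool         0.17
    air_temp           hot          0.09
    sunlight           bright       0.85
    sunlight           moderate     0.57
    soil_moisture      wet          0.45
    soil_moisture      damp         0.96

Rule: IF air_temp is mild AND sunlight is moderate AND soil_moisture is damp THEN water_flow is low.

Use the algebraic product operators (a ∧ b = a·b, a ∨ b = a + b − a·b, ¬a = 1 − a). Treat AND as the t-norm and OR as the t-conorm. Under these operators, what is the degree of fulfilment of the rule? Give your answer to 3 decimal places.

0.345

firing strength: mild=0.63, moderate=0.57, damp=0.96; AND[a·b] → w = 0.3447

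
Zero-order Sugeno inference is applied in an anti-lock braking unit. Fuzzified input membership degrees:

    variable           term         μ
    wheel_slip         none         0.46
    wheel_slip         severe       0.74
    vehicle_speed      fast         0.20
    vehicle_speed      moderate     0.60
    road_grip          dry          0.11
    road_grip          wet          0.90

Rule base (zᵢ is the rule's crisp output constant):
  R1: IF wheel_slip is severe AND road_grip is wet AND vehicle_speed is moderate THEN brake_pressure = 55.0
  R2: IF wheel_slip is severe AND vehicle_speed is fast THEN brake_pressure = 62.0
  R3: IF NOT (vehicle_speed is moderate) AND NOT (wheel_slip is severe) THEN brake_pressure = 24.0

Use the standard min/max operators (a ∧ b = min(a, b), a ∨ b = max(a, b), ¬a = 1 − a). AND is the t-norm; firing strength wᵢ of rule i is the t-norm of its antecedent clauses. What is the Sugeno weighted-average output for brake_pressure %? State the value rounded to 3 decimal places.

48.717

R1 (z=55.0): severe=0.74, wet=0.90, moderate=0.60; AND[min(a, b)] → w = 0.60
R2 (z=62.0): severe=0.74, fast=0.20; AND[min(a, b)] → w = 0.20
R3 (z=24.0): ¬moderate=1−0.60=0.40, ¬severe=1−0.74=0.26; AND[min(a, b)] → w = 0.26
Weighted average = (0.60·55.0 + 0.20·62.0 + 0.26·24.0) / (0.60 + 0.20 + 0.26)
  = 51.6400 / 1.0600 = 48.717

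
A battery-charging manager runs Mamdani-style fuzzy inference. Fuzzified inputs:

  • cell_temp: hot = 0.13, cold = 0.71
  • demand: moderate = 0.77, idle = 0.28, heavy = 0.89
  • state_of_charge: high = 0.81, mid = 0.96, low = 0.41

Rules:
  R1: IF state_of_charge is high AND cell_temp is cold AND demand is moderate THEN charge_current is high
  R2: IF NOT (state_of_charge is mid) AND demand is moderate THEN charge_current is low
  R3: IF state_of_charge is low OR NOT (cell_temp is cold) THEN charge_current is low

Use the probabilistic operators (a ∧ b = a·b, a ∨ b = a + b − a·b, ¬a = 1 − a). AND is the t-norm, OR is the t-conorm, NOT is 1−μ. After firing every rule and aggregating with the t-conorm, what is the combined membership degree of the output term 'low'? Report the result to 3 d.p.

0.594

R1: high=0.81, cold=0.71, moderate=0.77; AND[a·b] → w = 0.4428
R2: ¬mid=1−0.96=0.04, moderate=0.77; AND[a·b] → w = 0.0308
R3: low=0.41, ¬cold=1−0.71=0.29; OR[a + b − a·b] → w = 0.5811
Rules with consequent 'low': {R2, R3} → strengths 0.0308, 0.5811
Aggregate via t-conorm [a + b − a·b]: 0.5940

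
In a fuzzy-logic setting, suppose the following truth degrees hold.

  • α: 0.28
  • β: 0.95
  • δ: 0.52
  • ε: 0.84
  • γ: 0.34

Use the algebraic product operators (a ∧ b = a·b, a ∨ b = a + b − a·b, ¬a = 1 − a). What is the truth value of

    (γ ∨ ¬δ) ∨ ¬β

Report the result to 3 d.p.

0.674

¬δ = 1 − 0.5200 = 0.4800
γ ∨ ¬δ = a + b − a·b on (0.3400, 0.4800) = 0.6568
¬β = 1 − 0.9500 = 0.0500
(γ ∨ ¬δ) ∨ ¬β = a + b − a·b on (0.6568, 0.0500) = 0.6740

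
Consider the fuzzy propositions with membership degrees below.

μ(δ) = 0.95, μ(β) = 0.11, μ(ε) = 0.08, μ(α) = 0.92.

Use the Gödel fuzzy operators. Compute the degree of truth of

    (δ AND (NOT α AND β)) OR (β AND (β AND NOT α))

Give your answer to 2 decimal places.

NOT α = 1 − 0.92 = 0.08
NOT α AND β = min(a, b) on (0.08, 0.11) = 0.08
δ AND (NOT α AND β) = min(a, b) on (0.95, 0.08) = 0.08
NOT α = 1 − 0.92 = 0.08
β AND NOT α = min(a, b) on (0.11, 0.08) = 0.08
β AND (β AND NOT α) = min(a, b) on (0.11, 0.08) = 0.08
(δ AND (NOT α AND β)) OR (β AND (β AND NOT α)) = max(a, b) on (0.08, 0.08) = 0.08

0.08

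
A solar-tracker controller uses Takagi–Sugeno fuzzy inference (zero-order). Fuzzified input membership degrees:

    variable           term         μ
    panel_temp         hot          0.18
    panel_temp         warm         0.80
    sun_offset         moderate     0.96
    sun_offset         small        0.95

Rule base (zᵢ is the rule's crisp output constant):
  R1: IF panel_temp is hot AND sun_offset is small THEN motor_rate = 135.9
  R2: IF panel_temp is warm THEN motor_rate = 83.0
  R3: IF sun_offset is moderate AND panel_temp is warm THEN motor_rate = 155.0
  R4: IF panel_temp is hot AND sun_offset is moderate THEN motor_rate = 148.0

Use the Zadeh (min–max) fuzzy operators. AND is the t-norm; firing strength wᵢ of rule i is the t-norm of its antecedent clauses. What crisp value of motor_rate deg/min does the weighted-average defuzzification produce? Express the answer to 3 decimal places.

123.215

R1 (z=135.9): hot=0.18, small=0.95; AND[min(a, b)] → w = 0.18
R2 (z=83.0): warm=0.80 → w = 0.80
R3 (z=155.0): moderate=0.96, warm=0.80; AND[min(a, b)] → w = 0.80
R4 (z=148.0): hot=0.18, moderate=0.96; AND[min(a, b)] → w = 0.18
Weighted average = (0.18·135.9 + 0.80·83.0 + 0.80·155.0 + 0.18·148.0) / (0.18 + 0.80 + 0.80 + 0.18)
  = 241.5020 / 1.9600 = 123.215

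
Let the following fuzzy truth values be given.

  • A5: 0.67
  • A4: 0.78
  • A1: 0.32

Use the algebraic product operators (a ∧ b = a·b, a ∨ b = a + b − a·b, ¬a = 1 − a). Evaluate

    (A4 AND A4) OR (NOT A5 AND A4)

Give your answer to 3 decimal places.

A4 AND A4 = a·b on (0.7800, 0.7800) = 0.6084
NOT A5 = 1 − 0.6700 = 0.3300
NOT A5 AND A4 = a·b on (0.3300, 0.7800) = 0.2574
(A4 AND A4) OR (NOT A5 AND A4) = a + b − a·b on (0.6084, 0.2574) = 0.7092

0.709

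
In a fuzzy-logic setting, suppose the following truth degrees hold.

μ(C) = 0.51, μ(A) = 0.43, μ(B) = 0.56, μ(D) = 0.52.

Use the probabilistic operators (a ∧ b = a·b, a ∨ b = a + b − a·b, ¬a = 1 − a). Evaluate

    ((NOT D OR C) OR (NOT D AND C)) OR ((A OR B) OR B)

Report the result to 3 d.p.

0.979

NOT D = 1 − 0.5200 = 0.4800
NOT D OR C = a + b − a·b on (0.4800, 0.5100) = 0.7452
NOT D = 1 − 0.5200 = 0.4800
NOT D AND C = a·b on (0.4800, 0.5100) = 0.2448
(NOT D OR C) OR (NOT D AND C) = a + b − a·b on (0.7452, 0.2448) = 0.8076
A OR B = a + b − a·b on (0.4300, 0.5600) = 0.7492
(A OR B) OR B = a + b − a·b on (0.7492, 0.5600) = 0.8896
((NOT D OR C) OR (NOT D AND C)) OR ((A OR B) OR B) = a + b − a·b on (0.8076, 0.8896) = 0.9788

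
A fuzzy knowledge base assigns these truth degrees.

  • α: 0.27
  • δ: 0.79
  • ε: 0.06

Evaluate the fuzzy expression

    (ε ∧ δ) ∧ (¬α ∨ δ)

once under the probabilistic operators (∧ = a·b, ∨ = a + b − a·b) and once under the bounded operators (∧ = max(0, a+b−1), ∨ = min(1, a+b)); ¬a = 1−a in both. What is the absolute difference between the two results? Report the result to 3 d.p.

0.045

Under probabilistic:
  ε ∧ δ = a·b on (0.0600, 0.7900) = 0.0474
  ¬α = 1 − 0.2700 = 0.7300
  ¬α ∨ δ = a + b − a·b on (0.7300, 0.7900) = 0.9433
  (ε ∧ δ) ∧ (¬α ∨ δ) = a·b on (0.0474, 0.9433) = 0.0447
  → value = 0.0447
Under bounded:
  ε ∧ δ = max(0, a+b−1) on (0.06, 0.79) = 0.00
  ¬α = 1 − 0.27 = 0.73
  ¬α ∨ δ = min(1, a+b) on (0.73, 0.79) = 1.00
  (ε ∧ δ) ∧ (¬α ∨ δ) = max(0, a+b−1) on (0.00, 1.00) = 0.00
  → value = 0.0000
|0.0447 − 0.0000| = 0.045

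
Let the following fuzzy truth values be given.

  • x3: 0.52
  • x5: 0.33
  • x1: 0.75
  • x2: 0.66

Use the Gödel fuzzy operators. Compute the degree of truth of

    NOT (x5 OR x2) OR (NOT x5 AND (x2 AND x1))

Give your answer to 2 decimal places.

0.66

x5 OR x2 = max(a, b) on (0.33, 0.66) = 0.66
NOT (x5 OR x2) = 1 − 0.66 = 0.34
NOT x5 = 1 − 0.33 = 0.67
x2 AND x1 = min(a, b) on (0.66, 0.75) = 0.66
NOT x5 AND (x2 AND x1) = min(a, b) on (0.67, 0.66) = 0.66
NOT (x5 OR x2) OR (NOT x5 AND (x2 AND x1)) = max(a, b) on (0.34, 0.66) = 0.66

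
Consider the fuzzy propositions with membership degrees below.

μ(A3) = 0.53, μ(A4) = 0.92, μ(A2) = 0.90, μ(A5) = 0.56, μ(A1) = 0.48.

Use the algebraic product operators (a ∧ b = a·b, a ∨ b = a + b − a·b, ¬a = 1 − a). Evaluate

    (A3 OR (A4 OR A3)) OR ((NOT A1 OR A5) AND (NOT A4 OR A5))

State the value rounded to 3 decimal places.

A4 OR A3 = a + b − a·b on (0.9200, 0.5300) = 0.9624
A3 OR (A4 OR A3) = a + b − a·b on (0.5300, 0.9624) = 0.9823
NOT A1 = 1 − 0.4800 = 0.5200
NOT A1 OR A5 = a + b − a·b on (0.5200, 0.5600) = 0.7888
NOT A4 = 1 − 0.9200 = 0.0800
NOT A4 OR A5 = a + b − a·b on (0.0800, 0.5600) = 0.5952
(NOT A1 OR A5) AND (NOT A4 OR A5) = a·b on (0.7888, 0.5952) = 0.4695
(A3 OR (A4 OR A3)) OR ((NOT A1 OR A5) AND (NOT A4 OR A5)) = a + b − a·b on (0.9823, 0.4695) = 0.9906

0.991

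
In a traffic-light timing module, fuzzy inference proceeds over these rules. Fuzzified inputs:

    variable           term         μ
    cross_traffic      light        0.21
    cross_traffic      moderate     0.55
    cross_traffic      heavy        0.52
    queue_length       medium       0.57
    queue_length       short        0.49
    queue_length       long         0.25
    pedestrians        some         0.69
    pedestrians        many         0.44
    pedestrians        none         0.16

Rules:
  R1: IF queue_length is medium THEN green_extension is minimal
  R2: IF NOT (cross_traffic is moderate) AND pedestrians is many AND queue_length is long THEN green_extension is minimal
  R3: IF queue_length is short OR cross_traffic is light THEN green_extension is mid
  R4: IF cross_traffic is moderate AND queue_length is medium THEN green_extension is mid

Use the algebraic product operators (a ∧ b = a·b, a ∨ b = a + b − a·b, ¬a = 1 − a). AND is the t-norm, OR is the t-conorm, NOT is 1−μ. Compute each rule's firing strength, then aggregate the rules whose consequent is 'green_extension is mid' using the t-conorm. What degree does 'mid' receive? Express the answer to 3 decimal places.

R1: medium=0.57 → w = 0.5700
R2: ¬moderate=1−0.55=0.45, many=0.44, long=0.25; AND[a·b] → w = 0.0495
R3: short=0.49, light=0.21; OR[a + b − a·b] → w = 0.5971
R4: moderate=0.55, medium=0.57; AND[a·b] → w = 0.3135
Rules with consequent 'mid': {R3, R4} → strengths 0.5971, 0.3135
Aggregate via t-conorm [a + b − a·b]: 0.7234

0.723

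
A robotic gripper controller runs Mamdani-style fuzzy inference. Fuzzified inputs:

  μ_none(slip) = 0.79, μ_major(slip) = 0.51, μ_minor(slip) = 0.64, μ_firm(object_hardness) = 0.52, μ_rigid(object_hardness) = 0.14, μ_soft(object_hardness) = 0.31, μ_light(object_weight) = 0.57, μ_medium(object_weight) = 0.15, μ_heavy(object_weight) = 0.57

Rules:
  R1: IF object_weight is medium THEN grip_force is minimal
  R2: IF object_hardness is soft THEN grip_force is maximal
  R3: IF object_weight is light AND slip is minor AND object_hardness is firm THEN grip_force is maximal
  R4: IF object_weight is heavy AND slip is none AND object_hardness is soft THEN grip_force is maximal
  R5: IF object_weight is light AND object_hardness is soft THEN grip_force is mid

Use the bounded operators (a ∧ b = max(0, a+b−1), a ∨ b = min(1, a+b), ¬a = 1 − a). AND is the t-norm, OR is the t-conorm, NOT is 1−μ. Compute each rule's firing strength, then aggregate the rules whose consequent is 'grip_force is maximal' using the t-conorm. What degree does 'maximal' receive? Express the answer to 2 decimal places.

0.31

R1: medium=0.15 → w = 0.15
R2: soft=0.31 → w = 0.31
R3: light=0.57, minor=0.64, firm=0.52; AND[max(0, a+b−1)] → w = 0.00
R4: heavy=0.57, none=0.79, soft=0.31; AND[max(0, a+b−1)] → w = 0.00
R5: light=0.57, soft=0.31; AND[max(0, a+b−1)] → w = 0.00
Rules with consequent 'maximal': {R2, R3, R4} → strengths 0.31, 0.00, 0.00
Aggregate via t-conorm [min(1, a+b)]: 0.31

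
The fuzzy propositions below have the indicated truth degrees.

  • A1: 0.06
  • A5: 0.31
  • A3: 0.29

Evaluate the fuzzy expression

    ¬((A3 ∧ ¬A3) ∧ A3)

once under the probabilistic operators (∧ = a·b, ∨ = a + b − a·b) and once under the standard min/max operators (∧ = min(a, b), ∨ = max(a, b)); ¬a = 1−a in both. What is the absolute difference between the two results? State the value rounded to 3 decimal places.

0.230

Under probabilistic:
  ¬A3 = 1 − 0.2900 = 0.7100
  A3 ∧ ¬A3 = a·b on (0.2900, 0.7100) = 0.2059
  (A3 ∧ ¬A3) ∧ A3 = a·b on (0.2059, 0.2900) = 0.0597
  ¬((A3 ∧ ¬A3) ∧ A3) = 1 − 0.0597 = 0.9403
  → value = 0.9403
Under standard min/max:
  ¬A3 = 1 − 0.29 = 0.71
  A3 ∧ ¬A3 = min(a, b) on (0.29, 0.71) = 0.29
  (A3 ∧ ¬A3) ∧ A3 = min(a, b) on (0.29, 0.29) = 0.29
  ¬((A3 ∧ ¬A3) ∧ A3) = 1 − 0.29 = 0.71
  → value = 0.7100
|0.9403 − 0.7100| = 0.230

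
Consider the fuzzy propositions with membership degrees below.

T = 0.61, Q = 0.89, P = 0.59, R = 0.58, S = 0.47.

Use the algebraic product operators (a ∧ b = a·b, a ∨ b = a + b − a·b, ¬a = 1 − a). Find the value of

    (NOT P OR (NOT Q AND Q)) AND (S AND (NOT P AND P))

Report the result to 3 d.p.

0.053

NOT P = 1 − 0.5900 = 0.4100
NOT Q = 1 − 0.8900 = 0.1100
NOT Q AND Q = a·b on (0.1100, 0.8900) = 0.0979
NOT P OR (NOT Q AND Q) = a + b − a·b on (0.4100, 0.0979) = 0.4678
NOT P = 1 − 0.5900 = 0.4100
NOT P AND P = a·b on (0.4100, 0.5900) = 0.2419
S AND (NOT P AND P) = a·b on (0.4700, 0.2419) = 0.1137
(NOT P OR (NOT Q AND Q)) AND (S AND (NOT P AND P)) = a·b on (0.4678, 0.1137) = 0.0532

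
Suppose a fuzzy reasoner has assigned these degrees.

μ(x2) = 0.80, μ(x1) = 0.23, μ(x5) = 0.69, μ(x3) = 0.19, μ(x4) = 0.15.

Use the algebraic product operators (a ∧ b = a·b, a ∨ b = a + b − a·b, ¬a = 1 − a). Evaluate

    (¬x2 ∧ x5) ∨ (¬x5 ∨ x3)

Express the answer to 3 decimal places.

¬x2 = 1 − 0.8000 = 0.2000
¬x2 ∧ x5 = a·b on (0.2000, 0.6900) = 0.1380
¬x5 = 1 − 0.6900 = 0.3100
¬x5 ∨ x3 = a + b − a·b on (0.3100, 0.1900) = 0.4411
(¬x2 ∧ x5) ∨ (¬x5 ∨ x3) = a + b − a·b on (0.1380, 0.4411) = 0.5182

0.518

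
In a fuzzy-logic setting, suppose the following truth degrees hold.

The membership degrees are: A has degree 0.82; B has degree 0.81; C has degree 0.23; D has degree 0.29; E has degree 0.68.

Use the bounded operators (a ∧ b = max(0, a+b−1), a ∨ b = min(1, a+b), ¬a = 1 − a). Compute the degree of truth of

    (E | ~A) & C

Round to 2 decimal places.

0.09

~A = 1 − 0.82 = 0.18
E | ~A = min(1, a+b) on (0.68, 0.18) = 0.86
(E | ~A) & C = max(0, a+b−1) on (0.86, 0.23) = 0.09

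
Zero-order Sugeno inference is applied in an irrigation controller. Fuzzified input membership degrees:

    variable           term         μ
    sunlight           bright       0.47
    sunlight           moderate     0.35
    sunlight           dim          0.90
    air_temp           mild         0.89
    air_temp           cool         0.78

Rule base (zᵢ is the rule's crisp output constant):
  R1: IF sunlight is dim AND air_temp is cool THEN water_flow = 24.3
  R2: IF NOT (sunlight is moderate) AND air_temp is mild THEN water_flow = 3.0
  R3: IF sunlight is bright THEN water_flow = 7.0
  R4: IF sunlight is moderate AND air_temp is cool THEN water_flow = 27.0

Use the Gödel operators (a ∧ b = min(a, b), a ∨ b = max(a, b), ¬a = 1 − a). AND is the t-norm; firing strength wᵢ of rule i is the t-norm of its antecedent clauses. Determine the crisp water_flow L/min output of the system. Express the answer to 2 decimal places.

R1 (z=24.3): dim=0.90, cool=0.78; AND[min(a, b)] → w = 0.78
R2 (z=3.0): ¬moderate=1−0.35=0.65, mild=0.89; AND[min(a, b)] → w = 0.65
R3 (z=7.0): bright=0.47 → w = 0.47
R4 (z=27.0): moderate=0.35, cool=0.78; AND[min(a, b)] → w = 0.35
Weighted average = (0.78·24.3 + 0.65·3.0 + 0.47·7.0 + 0.35·27.0) / (0.78 + 0.65 + 0.47 + 0.35)
  = 33.6440 / 2.2500 = 14.95

14.95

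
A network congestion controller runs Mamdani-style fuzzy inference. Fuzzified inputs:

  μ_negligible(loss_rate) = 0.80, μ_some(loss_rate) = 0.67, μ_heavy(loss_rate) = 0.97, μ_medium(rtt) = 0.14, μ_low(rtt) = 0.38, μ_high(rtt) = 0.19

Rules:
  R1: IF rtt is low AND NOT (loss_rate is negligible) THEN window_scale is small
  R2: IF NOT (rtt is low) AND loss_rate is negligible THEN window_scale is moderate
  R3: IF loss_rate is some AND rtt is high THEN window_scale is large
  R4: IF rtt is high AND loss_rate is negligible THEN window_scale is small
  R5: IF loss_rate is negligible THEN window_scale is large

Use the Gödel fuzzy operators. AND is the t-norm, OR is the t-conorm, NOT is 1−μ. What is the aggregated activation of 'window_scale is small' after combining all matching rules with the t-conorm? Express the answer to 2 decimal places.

R1: low=0.38, ¬negligible=1−0.80=0.20; AND[min(a, b)] → w = 0.20
R2: ¬low=1−0.38=0.62, negligible=0.80; AND[min(a, b)] → w = 0.62
R3: some=0.67, high=0.19; AND[min(a, b)] → w = 0.19
R4: high=0.19, negligible=0.80; AND[min(a, b)] → w = 0.19
R5: negligible=0.80 → w = 0.80
Rules with consequent 'small': {R1, R4} → strengths 0.20, 0.19
Aggregate via t-conorm [max(a, b)]: 0.20

0.20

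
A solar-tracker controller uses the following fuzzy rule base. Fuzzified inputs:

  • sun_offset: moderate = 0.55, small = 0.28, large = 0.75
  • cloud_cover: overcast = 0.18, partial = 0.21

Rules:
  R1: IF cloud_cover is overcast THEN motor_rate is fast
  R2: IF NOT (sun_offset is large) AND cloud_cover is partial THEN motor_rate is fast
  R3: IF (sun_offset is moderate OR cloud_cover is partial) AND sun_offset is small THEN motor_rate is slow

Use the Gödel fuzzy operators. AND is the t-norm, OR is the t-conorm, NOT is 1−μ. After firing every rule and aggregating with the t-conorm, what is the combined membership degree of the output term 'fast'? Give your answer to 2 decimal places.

R1: overcast=0.18 → w = 0.18
R2: ¬large=1−0.75=0.25, partial=0.21; AND[min(a, b)] → w = 0.21
R3: (moderate=0.55 OR partial=0.21) = 0.55; AND[min(a, b)] with small=0.28 → w = 0.28
Rules with consequent 'fast': {R1, R2} → strengths 0.18, 0.21
Aggregate via t-conorm [max(a, b)]: 0.21

0.21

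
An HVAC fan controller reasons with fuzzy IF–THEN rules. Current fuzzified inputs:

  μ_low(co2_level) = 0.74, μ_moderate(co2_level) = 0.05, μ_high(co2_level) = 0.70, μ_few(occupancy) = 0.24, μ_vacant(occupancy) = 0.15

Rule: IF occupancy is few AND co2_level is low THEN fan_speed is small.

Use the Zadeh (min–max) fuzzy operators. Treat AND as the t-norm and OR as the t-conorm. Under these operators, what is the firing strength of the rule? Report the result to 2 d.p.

0.24

firing strength: few=0.24, low=0.74; AND[min(a, b)] → w = 0.24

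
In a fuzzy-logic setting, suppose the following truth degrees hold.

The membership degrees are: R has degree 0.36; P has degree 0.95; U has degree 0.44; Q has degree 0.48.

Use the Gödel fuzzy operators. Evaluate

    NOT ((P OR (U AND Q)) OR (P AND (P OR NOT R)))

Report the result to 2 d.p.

0.05

U AND Q = min(a, b) on (0.44, 0.48) = 0.44
P OR (U AND Q) = max(a, b) on (0.95, 0.44) = 0.95
NOT R = 1 − 0.36 = 0.64
P OR NOT R = max(a, b) on (0.95, 0.64) = 0.95
P AND (P OR NOT R) = min(a, b) on (0.95, 0.95) = 0.95
(P OR (U AND Q)) OR (P AND (P OR NOT R)) = max(a, b) on (0.95, 0.95) = 0.95
NOT ((P OR (U AND Q)) OR (P AND (P OR NOT R))) = 1 − 0.95 = 0.05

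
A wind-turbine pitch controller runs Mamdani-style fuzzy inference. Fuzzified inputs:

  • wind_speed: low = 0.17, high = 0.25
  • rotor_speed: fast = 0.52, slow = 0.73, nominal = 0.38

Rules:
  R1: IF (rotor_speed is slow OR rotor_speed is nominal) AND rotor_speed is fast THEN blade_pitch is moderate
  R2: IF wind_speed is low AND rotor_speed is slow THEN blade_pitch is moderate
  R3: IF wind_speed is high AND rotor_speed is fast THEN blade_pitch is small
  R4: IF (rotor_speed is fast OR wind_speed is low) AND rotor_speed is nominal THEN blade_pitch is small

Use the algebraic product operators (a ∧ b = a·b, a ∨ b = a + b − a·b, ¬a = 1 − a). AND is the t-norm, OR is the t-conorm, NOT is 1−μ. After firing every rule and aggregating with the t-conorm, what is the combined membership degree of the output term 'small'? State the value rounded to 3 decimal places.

0.329

R1: (slow=0.73 OR nominal=0.38) = 0.8326; AND[a·b] with fast=0.52 → w = 0.4330
R2: low=0.17, slow=0.73; AND[a·b] → w = 0.1241
R3: high=0.25, fast=0.52; AND[a·b] → w = 0.1300
R4: (fast=0.52 OR low=0.17) = 0.6016; AND[a·b] with nominal=0.38 → w = 0.2286
Rules with consequent 'small': {R3, R4} → strengths 0.1300, 0.2286
Aggregate via t-conorm [a + b − a·b]: 0.3289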